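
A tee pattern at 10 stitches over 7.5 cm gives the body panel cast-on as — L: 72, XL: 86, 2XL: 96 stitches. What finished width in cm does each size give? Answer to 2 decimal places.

L 54.00 cm; XL 64.50 cm; 2XL 72.00 cm.

10/7.5 = 1.333 sts per cm.
L: 72 / 1.333 = 54.000 → 54.00 cm.
XL: 86 / 1.333 = 64.500 → 64.50 cm.
2XL: 96 / 1.333 = 72.000 → 72.00 cm.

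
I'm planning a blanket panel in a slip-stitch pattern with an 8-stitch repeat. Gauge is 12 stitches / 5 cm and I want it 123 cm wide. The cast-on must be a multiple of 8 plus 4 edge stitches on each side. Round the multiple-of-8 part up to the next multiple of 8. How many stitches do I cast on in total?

CO 296 sts.

12 / 5 = 2.4 sts per cm.
123 × 2.4 = 295.20 sts.
Less 8 edge sts → 287.20 for the repeat.
Next multiple of 8: 288.
Add back 8 edge sts → 296.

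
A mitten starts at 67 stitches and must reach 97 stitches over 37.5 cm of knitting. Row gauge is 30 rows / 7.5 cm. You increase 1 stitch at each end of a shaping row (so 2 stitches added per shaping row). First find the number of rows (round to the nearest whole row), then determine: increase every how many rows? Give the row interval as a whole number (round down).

Rows = 37.5 × 4 = 150.0 → 150 rows.
Stitches to add: 30 → 15 shaping rows (at 2 st each).
150 / 15 = 10.00 → every 10 rows.

Increase every 10th row.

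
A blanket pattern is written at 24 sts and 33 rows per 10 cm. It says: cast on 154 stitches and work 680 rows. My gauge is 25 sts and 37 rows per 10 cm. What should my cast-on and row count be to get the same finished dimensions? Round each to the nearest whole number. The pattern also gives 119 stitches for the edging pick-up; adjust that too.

Cast on 160 stitches; work 762 rows; edging pick-up 124 stitches.

Stitches: 154 × 25/24 = 160.42 → 160.
Rows: 680 × 37/33 = 762.42 → 762.
edging pick-up: 119 × 25/24 = 123.96 → 124.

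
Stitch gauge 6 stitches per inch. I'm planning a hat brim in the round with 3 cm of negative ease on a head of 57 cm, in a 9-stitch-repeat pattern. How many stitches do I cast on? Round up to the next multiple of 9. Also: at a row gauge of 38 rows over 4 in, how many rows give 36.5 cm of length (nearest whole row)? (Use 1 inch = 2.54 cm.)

Cast on 135 stitches; work 137 rows.

Finished = 57 − 3 = 54 cm.
54 cm × 1/2.54 = 21.26 inches.
6/1 = 6 sts per in; 21.26 × 6 = 127.56 sts.
Next multiple of 9 → 135.
36.5 cm = 14.37 inches; × 9.5 = 136.52 → 137 rows.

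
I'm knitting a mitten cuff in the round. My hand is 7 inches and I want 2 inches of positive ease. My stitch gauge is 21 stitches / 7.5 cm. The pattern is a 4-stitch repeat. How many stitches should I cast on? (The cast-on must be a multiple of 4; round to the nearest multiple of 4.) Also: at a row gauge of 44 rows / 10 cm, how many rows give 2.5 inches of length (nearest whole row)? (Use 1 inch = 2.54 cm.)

Finished = 7 + 2 = 9 inches.
9 inches × 2.54 = 22.86 cm.
21/7.5 = 2.8 sts per cm; 22.86 × 2.8 = 64.01 sts.
Nearest multiple of 4 → 64.
2.5 inches = 6.35 cm; × 4.4 = 27.94 → 28 rows.

Cast on 64 stitches; work 28 rows.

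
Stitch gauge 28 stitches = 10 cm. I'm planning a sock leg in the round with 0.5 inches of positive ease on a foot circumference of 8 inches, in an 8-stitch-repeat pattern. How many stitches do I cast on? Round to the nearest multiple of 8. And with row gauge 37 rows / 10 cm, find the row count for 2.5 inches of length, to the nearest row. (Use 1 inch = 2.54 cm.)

Cast on 64 stitches; work 23 rows.

Finished = 8 + 0.5 = 8.5 inches.
8.5 inches × 2.54 = 21.59 cm.
28/10 = 2.8 sts per cm; 21.59 × 2.8 = 60.45 sts.
Nearest multiple of 8 → 64.
2.5 inches = 6.35 cm; × 3.7 = 23.50 → 23 rows.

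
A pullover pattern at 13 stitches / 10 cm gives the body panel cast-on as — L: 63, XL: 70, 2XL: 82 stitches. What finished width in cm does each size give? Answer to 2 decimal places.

13/10 = 1.3 sts per cm.
L: 63 / 1.3 = 48.462 → 48.46 cm.
XL: 70 / 1.3 = 53.846 → 53.85 cm.
2XL: 82 / 1.3 = 63.077 → 63.08 cm.

L 48.46 cm; XL 53.85 cm; 2XL 63.08 cm.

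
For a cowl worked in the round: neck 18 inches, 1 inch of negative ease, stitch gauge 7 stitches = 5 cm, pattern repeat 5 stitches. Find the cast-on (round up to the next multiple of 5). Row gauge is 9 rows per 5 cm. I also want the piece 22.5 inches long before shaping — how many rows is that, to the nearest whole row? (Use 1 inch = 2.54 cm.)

Finished = 18 − 1 = 17 inches.
17 inches × 2.54 = 43.18 cm.
7/5 = 1.4 sts per cm; 43.18 × 1.4 = 60.45 sts.
Next multiple of 5 → 65.
22.5 inches = 57.15 cm; × 1.8 = 102.87 → 103 rows.

Cast on 65 stitches; work 103 rows.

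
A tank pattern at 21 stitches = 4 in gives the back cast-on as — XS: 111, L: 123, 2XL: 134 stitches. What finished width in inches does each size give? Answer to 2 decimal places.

21/4 = 5.25 sts per in.
XS: 111 / 5.25 = 21.143 → 21.14 in.
L: 123 / 5.25 = 23.429 → 23.43 in.
2XL: 134 / 5.25 = 25.524 → 25.52 in.

XS 21.14 inches; L 23.43 inches; 2XL 25.52 inches.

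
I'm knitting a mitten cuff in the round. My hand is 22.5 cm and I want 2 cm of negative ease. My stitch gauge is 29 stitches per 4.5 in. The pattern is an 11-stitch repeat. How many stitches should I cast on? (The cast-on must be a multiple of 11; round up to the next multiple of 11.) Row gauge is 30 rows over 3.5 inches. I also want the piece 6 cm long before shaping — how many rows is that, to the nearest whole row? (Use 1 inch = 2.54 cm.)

Finished = 22.5 − 2 = 20.5 cm.
20.5 cm × 1/2.54 = 8.07 inches.
29/4.5 = 6.444 sts per in; 8.07 × 6.444 = 52.01 sts.
Next multiple of 11 → 55.
6 cm = 2.36 inches; × 8.571 = 20.25 → 20 rows.

Cast on 55 stitches; work 20 rows.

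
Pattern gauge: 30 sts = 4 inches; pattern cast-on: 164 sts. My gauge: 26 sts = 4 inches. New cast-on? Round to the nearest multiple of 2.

Scale factor = 26 / 30 = 0.867.
164 × 26 / 30 = 142.13 sts.
→ 142 sts.

CO 142 sts.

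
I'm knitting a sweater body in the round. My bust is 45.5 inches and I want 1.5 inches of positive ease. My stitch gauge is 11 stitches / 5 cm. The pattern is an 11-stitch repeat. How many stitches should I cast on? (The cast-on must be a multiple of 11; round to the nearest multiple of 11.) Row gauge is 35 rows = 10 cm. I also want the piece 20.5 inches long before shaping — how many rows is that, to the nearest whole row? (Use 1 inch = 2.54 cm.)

Cast on 264 stitches; work 182 rows.

Finished = 45.5 + 1.5 = 47 inches.
47 inches × 2.54 = 119.38 cm.
11/5 = 2.2 sts per cm; 119.38 × 2.2 = 262.64 sts.
Nearest multiple of 11 → 264.
20.5 inches = 52.07 cm; × 3.5 = 182.25 → 182 rows.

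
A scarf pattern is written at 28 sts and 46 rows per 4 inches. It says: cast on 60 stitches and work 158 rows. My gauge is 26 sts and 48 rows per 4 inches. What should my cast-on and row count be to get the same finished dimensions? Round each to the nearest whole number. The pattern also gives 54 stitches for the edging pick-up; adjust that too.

Stitches: 60 × 26/28 = 55.71 → 56.
Rows: 158 × 48/46 = 164.87 → 165.
edging pick-up: 54 × 26/28 = 50.14 → 50.

Cast on 56 stitches; work 165 rows; edging pick-up 50 stitches.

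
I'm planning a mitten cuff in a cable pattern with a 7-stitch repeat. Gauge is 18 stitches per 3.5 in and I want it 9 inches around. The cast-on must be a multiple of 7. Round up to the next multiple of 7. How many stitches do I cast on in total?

18 / 3.5 = 5.143 sts per inch.
9 × 5.143 = 46.29 sts.
Next multiple of 7: 49.

Cast on 49 stitches.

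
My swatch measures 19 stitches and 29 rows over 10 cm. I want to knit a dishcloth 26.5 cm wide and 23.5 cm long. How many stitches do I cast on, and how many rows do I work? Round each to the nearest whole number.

Cast on 50 stitches and work 68 rows.

Stitch gauge = 19/10 = 1.9 sts/cm; 26.5 × 1.9 = 50.35 → 50 sts.
Row gauge = 29/10 = 2.9 rows/cm; 23.5 × 2.9 = 68.15 → 68 rows.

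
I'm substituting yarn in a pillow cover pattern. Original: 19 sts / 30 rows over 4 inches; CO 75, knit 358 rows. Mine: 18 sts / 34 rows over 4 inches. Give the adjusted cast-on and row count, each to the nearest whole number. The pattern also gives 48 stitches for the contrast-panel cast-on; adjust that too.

Stitches: 75 × 18/19 = 71.05 → 71.
Rows: 358 × 34/30 = 405.73 → 406.
contrast-panel cast-on: 48 × 18/19 = 45.47 → 45.

Cast on 71 stitches; work 406 rows; contrast-panel cast-on 45 stitches.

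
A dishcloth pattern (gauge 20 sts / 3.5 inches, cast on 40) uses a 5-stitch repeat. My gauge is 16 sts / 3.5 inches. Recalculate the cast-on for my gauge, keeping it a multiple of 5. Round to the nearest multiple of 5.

40 × 16 / 20 = 32.00.
Nearest multiple of 5: 30.

Cast on 30 stitches.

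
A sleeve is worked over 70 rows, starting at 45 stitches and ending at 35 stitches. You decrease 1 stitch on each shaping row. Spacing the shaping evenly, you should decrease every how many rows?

Decrease every 7th row.

Stitches to remove: |35 − 45| = 10.
Shaping rows needed: 10 / 1 = 10.
70 rows / 10 = every 7 rows.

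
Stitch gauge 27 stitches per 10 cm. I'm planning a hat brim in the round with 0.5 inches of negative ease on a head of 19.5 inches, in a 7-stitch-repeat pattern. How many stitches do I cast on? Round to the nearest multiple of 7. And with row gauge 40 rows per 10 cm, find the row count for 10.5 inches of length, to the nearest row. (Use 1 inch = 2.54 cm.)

Finished = 19.5 − 0.5 = 19 inches.
19 inches × 2.54 = 48.26 cm.
27/10 = 2.7 sts per cm; 48.26 × 2.7 = 130.30 sts.
Nearest multiple of 7 → 133.
10.5 inches = 26.67 cm; × 4 = 106.68 → 107 rows.

Cast on 133 stitches; work 107 rows.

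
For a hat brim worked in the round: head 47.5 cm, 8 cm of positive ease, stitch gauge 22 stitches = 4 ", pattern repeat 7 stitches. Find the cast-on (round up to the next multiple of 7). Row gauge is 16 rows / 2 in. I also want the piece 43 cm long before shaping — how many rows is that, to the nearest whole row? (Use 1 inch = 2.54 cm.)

Finished = 47.5 + 8 = 55.5 cm.
55.5 cm × 1/2.54 = 21.85 inches.
22/4 = 5.5 sts per in; 21.85 × 5.5 = 120.18 sts.
Next multiple of 7 → 126.
43 cm = 16.93 inches; × 8 = 135.43 → 135 rows.

Cast on 126 stitches; work 135 rows.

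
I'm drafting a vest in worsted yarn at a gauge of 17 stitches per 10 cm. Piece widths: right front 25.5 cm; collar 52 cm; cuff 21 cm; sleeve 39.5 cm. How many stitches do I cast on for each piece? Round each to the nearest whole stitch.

right front 43; collar 88; cuff 36; sleeve 67.

Rate = 17/10 = 1.7 sts per cm.
right front: 25.5 × 1.7 = 43.35 → 43.
collar: 52 × 1.7 = 88.40 → 88.
cuff: 21 × 1.7 = 35.70 → 36.
sleeve: 39.5 × 1.7 = 67.15 → 67.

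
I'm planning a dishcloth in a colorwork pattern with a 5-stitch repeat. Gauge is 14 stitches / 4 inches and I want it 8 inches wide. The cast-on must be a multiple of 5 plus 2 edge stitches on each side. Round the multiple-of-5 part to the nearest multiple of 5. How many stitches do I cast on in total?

29 stitches.

14 / 4 = 3.5 sts per inch.
8 × 3.5 = 28.00 sts.
Less 4 edge sts → 24.00 for the repeat.
Nearest multiple of 5: 25.
Add back 4 edge sts → 29.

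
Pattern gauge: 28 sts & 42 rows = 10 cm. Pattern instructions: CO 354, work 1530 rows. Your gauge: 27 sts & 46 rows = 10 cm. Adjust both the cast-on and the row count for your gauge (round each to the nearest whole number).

Cast on 341 stitches; work 1676 rows.

Stitches: 354 × 27/28 = 341.36 → 341.
Rows: 1530 × 46/42 = 1675.71 → 1676.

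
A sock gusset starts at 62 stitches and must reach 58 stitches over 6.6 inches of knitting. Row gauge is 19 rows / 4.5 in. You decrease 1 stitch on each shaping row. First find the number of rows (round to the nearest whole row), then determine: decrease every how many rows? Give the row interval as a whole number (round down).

Decrease every 7th row.

Rows = 6.6 × 4.222 = 27.9 → 28 rows.
Stitches to remove: 4 → 4 shaping rows (at 1 st each).
28 / 4 = 7.00 → every 7 rows.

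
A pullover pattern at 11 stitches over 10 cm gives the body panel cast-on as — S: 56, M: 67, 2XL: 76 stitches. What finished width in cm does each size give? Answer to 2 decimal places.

11/10 = 1.1 sts per cm.
S: 56 / 1.1 = 50.909 → 50.91 cm.
M: 67 / 1.1 = 60.909 → 60.91 cm.
2XL: 76 / 1.1 = 69.091 → 69.09 cm.

S 50.91 cm; M 60.91 cm; 2XL 69.09 cm.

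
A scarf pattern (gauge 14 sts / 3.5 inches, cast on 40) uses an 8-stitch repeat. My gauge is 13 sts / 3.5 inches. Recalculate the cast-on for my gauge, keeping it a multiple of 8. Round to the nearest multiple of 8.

40 stitches.

40 × 13 / 14 = 37.14.
Nearest multiple of 8: 40.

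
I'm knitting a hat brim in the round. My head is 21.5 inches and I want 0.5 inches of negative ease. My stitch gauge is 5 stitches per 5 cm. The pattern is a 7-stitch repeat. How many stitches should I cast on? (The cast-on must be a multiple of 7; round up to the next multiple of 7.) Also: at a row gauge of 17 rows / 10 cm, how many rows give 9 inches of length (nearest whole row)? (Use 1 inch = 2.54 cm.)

Cast on 56 stitches; work 39 rows.

Finished = 21.5 − 0.5 = 21 inches.
21 inches × 2.54 = 53.34 cm.
5/5 = 1 sts per cm; 53.34 × 1 = 53.34 sts.
Next multiple of 7 → 56.
9 inches = 22.86 cm; × 1.7 = 38.86 → 39 rows.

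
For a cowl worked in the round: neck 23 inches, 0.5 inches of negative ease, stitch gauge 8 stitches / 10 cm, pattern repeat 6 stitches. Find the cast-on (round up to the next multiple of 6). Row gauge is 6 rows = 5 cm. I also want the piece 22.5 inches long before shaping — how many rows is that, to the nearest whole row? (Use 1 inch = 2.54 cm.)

Cast on 48 stitches; work 69 rows.

Finished = 23 − 0.5 = 22.5 inches.
22.5 inches × 2.54 = 57.15 cm.
8/10 = 0.8 sts per cm; 57.15 × 0.8 = 45.72 sts.
Next multiple of 6 → 48.
22.5 inches = 57.15 cm; × 1.2 = 68.58 → 69 rows.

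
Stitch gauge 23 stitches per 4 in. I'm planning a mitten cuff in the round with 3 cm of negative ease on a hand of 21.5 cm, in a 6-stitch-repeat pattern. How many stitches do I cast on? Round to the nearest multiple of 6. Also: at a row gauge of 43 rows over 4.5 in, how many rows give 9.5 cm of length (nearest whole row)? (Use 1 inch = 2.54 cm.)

Cast on 42 stitches; work 36 rows.

Finished = 21.5 − 3 = 18.5 cm.
18.5 cm × 1/2.54 = 7.28 inches.
23/4 = 5.75 sts per in; 7.28 × 5.75 = 41.88 sts.
Nearest multiple of 6 → 42.
9.5 cm = 3.74 inches; × 9.556 = 35.74 → 36 rows.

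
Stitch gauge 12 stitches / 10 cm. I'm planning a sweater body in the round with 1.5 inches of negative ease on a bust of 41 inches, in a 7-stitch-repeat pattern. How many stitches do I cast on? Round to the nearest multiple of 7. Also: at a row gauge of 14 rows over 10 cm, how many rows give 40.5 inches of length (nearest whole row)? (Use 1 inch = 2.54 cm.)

Finished = 41 − 1.5 = 39.5 inches.
39.5 inches × 2.54 = 100.33 cm.
12/10 = 1.2 sts per cm; 100.33 × 1.2 = 120.40 sts.
Nearest multiple of 7 → 119.
40.5 inches = 102.87 cm; × 1.4 = 144.02 → 144 rows.

Cast on 119 stitches; work 144 rows.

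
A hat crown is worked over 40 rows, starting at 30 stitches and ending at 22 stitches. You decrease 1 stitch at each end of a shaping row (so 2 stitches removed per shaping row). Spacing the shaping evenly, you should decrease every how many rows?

Stitches to remove: |22 − 30| = 8.
Shaping rows needed: 8 / 2 = 4.
40 rows / 4 = every 10 rows.

Decrease every 10th row.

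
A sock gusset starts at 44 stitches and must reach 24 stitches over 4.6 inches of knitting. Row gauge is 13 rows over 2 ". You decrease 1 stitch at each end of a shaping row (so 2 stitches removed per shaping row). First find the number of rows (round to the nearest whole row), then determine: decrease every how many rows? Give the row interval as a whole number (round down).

Decrease every 3rd row.

Rows = 4.6 × 6.5 = 29.9 → 30 rows.
Stitches to remove: 20 → 10 shaping rows (at 2 st each).
30 / 10 = 3.00 → every 3 rows.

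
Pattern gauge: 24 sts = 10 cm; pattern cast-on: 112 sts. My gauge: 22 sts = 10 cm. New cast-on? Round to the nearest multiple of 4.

Scale factor = 22 / 24 = 0.917.
112 × 22 / 24 = 102.67 sts.
→ 104 sts.

104 stitches.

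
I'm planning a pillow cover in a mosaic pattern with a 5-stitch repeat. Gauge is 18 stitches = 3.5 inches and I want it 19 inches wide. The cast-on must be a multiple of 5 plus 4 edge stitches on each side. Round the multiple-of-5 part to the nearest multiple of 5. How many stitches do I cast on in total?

98 stitches.

18 / 3.5 = 5.143 sts per inch.
19 × 5.143 = 97.71 sts.
Less 8 edge sts → 89.71 for the repeat.
Nearest multiple of 5: 90.
Add back 8 edge sts → 98.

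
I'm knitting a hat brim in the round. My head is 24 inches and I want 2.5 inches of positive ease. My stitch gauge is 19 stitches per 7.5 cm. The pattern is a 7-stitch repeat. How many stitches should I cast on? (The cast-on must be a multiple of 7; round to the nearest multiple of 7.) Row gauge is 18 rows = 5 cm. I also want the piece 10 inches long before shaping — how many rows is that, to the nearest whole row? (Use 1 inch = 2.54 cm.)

Cast on 168 stitches; work 91 rows.

Finished = 24 + 2.5 = 26.5 inches.
26.5 inches × 2.54 = 67.31 cm.
19/7.5 = 2.533 sts per cm; 67.31 × 2.533 = 170.52 sts.
Nearest multiple of 7 → 168.
10 inches = 25.40 cm; × 3.6 = 91.44 → 91 rows.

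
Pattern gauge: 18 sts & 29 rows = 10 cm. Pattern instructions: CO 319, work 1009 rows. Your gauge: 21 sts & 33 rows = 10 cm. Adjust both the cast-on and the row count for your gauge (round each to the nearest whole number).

Cast on 372 stitches; work 1148 rows.

Stitches: 319 × 21/18 = 372.17 → 372.
Rows: 1009 × 33/29 = 1148.17 → 1148.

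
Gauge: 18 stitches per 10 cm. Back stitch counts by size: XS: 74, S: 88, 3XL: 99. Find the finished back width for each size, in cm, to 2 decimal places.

XS 41.11 cm; S 48.89 cm; 3XL 55.00 cm.

18/10 = 1.8 sts per cm.
XS: 74 / 1.8 = 41.111 → 41.11 cm.
S: 88 / 1.8 = 48.889 → 48.89 cm.
3XL: 99 / 1.8 = 55.000 → 55.00 cm.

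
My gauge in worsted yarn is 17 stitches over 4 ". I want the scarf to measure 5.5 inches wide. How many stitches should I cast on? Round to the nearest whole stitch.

Cast on 23 stitches.

17 stitches / 4 in = 4.25 stitches per inch.
5.5 × 4.25 = 23.38 stitches.
Round to nearest → 23.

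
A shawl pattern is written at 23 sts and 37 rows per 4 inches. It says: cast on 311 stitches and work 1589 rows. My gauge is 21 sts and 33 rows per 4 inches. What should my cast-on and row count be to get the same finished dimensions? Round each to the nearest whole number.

Cast on 284 stitches; work 1417 rows.

Stitches: 311 × 21/23 = 283.96 → 284.
Rows: 1589 × 33/37 = 1417.22 → 1417.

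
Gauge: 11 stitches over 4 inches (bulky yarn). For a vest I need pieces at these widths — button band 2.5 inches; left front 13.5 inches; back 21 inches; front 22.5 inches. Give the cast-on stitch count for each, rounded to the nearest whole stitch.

button band 7; left front 37; back 58; front 62.

Rate = 11/4 = 2.75 sts per in.
button band: 2.5 × 2.75 = 6.88 → 7.
left front: 13.5 × 2.75 = 37.12 → 37.
back: 21 × 2.75 = 57.75 → 58.
front: 22.5 × 2.75 = 61.88 → 62.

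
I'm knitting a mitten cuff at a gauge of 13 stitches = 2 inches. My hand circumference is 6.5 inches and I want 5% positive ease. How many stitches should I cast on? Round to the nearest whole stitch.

CO 44 sts.

Finished = 6.5 × 1.05 = 6.83 in.
13 / 2 = 6.5 sts per inch.
6.83 × 6.5 = 44.36 sts.
→ 44 sts.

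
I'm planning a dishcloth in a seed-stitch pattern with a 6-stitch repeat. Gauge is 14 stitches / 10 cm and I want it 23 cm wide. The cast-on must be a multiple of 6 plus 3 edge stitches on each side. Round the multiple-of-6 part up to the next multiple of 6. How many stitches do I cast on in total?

CO 36 sts.

14 / 10 = 1.4 sts per cm.
23 × 1.4 = 32.20 sts.
Less 6 edge sts → 26.20 for the repeat.
Next multiple of 6: 30.
Add back 6 edge sts → 36.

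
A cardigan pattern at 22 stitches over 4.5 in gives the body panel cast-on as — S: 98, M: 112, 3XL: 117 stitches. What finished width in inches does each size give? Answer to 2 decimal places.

22/4.5 = 4.889 sts per in.
S: 98 / 4.889 = 20.045 → 20.05 in.
M: 112 / 4.889 = 22.909 → 22.91 in.
3XL: 117 / 4.889 = 23.932 → 23.93 in.

S 20.05 inches; M 22.91 inches; 3XL 23.93 inches.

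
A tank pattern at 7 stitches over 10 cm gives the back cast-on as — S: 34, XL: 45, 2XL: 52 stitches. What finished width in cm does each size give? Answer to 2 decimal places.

7/10 = 0.7 sts per cm.
S: 34 / 0.7 = 48.571 → 48.57 cm.
XL: 45 / 0.7 = 64.286 → 64.29 cm.
2XL: 52 / 0.7 = 74.286 → 74.29 cm.

S 48.57 cm; XL 64.29 cm; 2XL 74.29 cm.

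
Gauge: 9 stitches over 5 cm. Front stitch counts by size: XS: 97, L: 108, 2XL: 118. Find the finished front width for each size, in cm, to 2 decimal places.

XS 53.89 cm; L 60.00 cm; 2XL 65.56 cm.

9/5 = 1.8 sts per cm.
XS: 97 / 1.8 = 53.889 → 53.89 cm.
L: 108 / 1.8 = 60.000 → 60.00 cm.
2XL: 118 / 1.8 = 65.556 → 65.56 cm.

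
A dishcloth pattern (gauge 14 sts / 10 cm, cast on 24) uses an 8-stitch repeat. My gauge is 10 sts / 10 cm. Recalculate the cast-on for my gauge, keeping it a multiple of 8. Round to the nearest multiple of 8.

24 × 10 / 14 = 17.14.
Nearest multiple of 8: 16.

Cast on 16 stitches.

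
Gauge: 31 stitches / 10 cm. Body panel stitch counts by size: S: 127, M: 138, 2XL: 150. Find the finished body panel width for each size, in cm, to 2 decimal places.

31/10 = 3.1 sts per cm.
S: 127 / 3.1 = 40.968 → 40.97 cm.
M: 138 / 3.1 = 44.516 → 44.52 cm.
2XL: 150 / 3.1 = 48.387 → 48.39 cm.

S 40.97 cm; M 44.52 cm; 2XL 48.39 cm.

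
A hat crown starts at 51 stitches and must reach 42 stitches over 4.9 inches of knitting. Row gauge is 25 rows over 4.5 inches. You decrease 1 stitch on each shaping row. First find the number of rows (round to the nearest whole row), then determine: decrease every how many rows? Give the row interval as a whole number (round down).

Decrease every 3rd row.

Rows = 4.9 × 5.556 = 27.2 → 27 rows.
Stitches to remove: 9 → 9 shaping rows (at 1 st each).
27 / 9 = 3.00 → every 3 rows.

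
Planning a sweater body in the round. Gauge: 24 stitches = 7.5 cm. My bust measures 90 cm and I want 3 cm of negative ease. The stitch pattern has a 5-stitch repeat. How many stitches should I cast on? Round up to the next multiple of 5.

CO 280 sts.

Finished = 90 − 3 = 87 cm.
24 / 7.5 = 3.2 sts/cm.
87 × 3.2 = 278.40 sts.
Next multiple of 5: 280.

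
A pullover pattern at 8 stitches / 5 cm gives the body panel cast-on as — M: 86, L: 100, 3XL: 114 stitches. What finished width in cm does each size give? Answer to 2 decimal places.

M 53.75 cm; L 62.50 cm; 3XL 71.25 cm.

8/5 = 1.6 sts per cm.
M: 86 / 1.6 = 53.750 → 53.75 cm.
L: 100 / 1.6 = 62.500 → 62.50 cm.
3XL: 114 / 1.6 = 71.250 → 71.25 cm.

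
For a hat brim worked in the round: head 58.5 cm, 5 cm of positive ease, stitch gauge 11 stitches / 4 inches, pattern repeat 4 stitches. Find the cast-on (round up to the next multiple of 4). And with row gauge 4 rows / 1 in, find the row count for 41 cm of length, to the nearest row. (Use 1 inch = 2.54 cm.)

Cast on 72 stitches; work 65 rows.

Finished = 58.5 + 5 = 63.5 cm.
63.5 cm × 1/2.54 = 25.00 inches.
11/4 = 2.75 sts per in; 25.00 × 2.75 = 68.75 sts.
Next multiple of 4 → 72.
41 cm = 16.14 inches; × 4 = 64.57 → 65 rows.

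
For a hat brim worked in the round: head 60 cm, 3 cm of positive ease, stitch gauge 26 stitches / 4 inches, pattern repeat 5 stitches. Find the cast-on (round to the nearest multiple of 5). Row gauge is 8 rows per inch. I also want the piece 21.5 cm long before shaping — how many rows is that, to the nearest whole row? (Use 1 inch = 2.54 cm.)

Finished = 60 + 3 = 63 cm.
63 cm × 1/2.54 = 24.80 inches.
26/4 = 6.5 sts per in; 24.80 × 6.5 = 161.22 sts.
Nearest multiple of 5 → 160.
21.5 cm = 8.46 inches; × 8 = 67.72 → 68 rows.

Cast on 160 stitches; work 68 rows.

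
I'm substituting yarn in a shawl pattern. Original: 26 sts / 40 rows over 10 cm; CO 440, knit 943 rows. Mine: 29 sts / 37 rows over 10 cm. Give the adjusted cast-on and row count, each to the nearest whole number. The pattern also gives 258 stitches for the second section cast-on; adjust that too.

Stitches: 440 × 29/26 = 490.77 → 491.
Rows: 943 × 37/40 = 872.27 → 872.
second section cast-on: 258 × 29/26 = 287.77 → 288.

Cast on 491 stitches; work 872 rows; second section cast-on 288 stitches.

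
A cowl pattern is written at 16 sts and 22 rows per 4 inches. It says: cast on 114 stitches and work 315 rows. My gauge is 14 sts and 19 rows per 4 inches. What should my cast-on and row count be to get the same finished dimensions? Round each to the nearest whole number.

Cast on 100 stitches; work 272 rows.

Stitches: 114 × 14/16 = 99.75 → 100.
Rows: 315 × 19/22 = 272.05 → 272.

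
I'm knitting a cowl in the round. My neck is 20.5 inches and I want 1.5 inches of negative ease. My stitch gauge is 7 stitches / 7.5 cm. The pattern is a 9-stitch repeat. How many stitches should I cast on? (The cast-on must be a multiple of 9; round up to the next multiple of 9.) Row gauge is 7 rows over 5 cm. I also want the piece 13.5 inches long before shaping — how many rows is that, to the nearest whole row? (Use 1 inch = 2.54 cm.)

Finished = 20.5 − 1.5 = 19 inches.
19 inches × 2.54 = 48.26 cm.
7/7.5 = 0.933 sts per cm; 48.26 × 0.933 = 45.04 sts.
Next multiple of 9 → 54.
13.5 inches = 34.29 cm; × 1.4 = 48.01 → 48 rows.

Cast on 54 stitches; work 48 rows.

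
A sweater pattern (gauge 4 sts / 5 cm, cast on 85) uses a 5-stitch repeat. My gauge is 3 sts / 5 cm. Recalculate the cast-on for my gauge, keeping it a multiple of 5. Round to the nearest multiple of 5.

85 × 3 / 4 = 63.75.
Nearest multiple of 5: 65.

CO 65 sts.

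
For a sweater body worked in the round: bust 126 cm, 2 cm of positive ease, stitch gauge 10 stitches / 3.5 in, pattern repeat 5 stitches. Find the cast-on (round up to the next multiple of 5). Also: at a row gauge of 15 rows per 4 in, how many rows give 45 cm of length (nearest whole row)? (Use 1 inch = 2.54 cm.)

Cast on 145 stitches; work 66 rows.

Finished = 126 + 2 = 128 cm.
128 cm × 1/2.54 = 50.39 inches.
10/3.5 = 2.857 sts per in; 50.39 × 2.857 = 143.98 sts.
Next multiple of 5 → 145.
45 cm = 17.72 inches; × 3.75 = 66.44 → 66 rows.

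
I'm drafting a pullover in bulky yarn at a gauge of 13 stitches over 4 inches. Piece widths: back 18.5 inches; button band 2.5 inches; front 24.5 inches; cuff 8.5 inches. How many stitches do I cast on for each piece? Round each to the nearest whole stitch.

Rate = 13/4 = 3.25 sts per in.
back: 18.5 × 3.25 = 60.12 → 60.
button band: 2.5 × 3.25 = 8.12 → 8.
front: 24.5 × 3.25 = 79.62 → 80.
cuff: 8.5 × 3.25 = 27.62 → 28.

back 60; button band 8; front 80; cuff 28.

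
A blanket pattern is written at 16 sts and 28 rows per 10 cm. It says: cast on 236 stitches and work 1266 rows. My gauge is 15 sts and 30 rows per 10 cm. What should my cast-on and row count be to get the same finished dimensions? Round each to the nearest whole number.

Stitches: 236 × 15/16 = 221.25 → 221.
Rows: 1266 × 30/28 = 1356.43 → 1356.

Cast on 221 stitches; work 1356 rows.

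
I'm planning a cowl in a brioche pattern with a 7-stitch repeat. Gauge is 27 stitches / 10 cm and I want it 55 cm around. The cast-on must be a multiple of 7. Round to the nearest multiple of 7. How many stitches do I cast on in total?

Cast on 147 stitches.

27 / 10 = 2.7 sts per cm.
55 × 2.7 = 148.50 sts.
Nearest multiple of 7: 147.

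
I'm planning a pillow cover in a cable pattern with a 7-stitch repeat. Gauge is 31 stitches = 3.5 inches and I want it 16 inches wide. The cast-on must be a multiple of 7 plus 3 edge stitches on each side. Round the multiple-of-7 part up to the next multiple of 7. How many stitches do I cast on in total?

146 stitches.

31 / 3.5 = 8.857 sts per inch.
16 × 8.857 = 141.71 sts.
Less 6 edge sts → 135.71 for the repeat.
Next multiple of 7: 140.
Add back 6 edge sts → 146.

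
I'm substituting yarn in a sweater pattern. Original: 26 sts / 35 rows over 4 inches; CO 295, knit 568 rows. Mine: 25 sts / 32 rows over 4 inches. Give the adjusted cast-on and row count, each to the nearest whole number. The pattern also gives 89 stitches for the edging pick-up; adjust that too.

Cast on 284 stitches; work 519 rows; edging pick-up 86 stitches.

Stitches: 295 × 25/26 = 283.65 → 284.
Rows: 568 × 32/35 = 519.31 → 519.
edging pick-up: 89 × 25/26 = 85.58 → 86.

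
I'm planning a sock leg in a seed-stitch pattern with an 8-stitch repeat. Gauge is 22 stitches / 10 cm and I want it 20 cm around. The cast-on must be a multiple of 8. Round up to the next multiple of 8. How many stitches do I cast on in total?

48 stitches.

22 / 10 = 2.2 sts per cm.
20 × 2.2 = 44.00 sts.
Next multiple of 8: 48.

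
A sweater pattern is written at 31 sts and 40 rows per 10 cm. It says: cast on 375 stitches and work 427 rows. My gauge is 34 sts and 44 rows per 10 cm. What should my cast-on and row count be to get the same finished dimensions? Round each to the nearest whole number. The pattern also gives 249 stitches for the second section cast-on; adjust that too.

Cast on 411 stitches; work 470 rows; second section cast-on 273 stitches.

Stitches: 375 × 34/31 = 411.29 → 411.
Rows: 427 × 44/40 = 469.70 → 470.
second section cast-on: 249 × 34/31 = 273.10 → 273.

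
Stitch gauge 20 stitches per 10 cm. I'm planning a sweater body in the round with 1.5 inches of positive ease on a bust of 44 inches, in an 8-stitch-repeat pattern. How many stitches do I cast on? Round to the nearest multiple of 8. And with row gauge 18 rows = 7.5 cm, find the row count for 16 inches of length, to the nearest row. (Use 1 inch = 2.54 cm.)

Finished = 44 + 1.5 = 45.5 inches.
45.5 inches × 2.54 = 115.57 cm.
20/10 = 2 sts per cm; 115.57 × 2 = 231.14 sts.
Nearest multiple of 8 → 232.
16 inches = 40.64 cm; × 2.4 = 97.54 → 98 rows.

Cast on 232 stitches; work 98 rows.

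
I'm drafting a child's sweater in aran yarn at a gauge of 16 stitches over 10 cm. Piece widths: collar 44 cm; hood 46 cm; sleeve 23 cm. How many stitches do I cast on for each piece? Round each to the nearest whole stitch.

collar 70; hood 74; sleeve 37.

Rate = 16/10 = 1.6 sts per cm.
collar: 44 × 1.6 = 70.40 → 70.
hood: 46 × 1.6 = 73.60 → 74.
sleeve: 23 × 1.6 = 36.80 → 37.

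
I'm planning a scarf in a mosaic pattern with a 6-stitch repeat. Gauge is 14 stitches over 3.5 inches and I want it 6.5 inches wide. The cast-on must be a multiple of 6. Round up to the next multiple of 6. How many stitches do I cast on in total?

14 / 3.5 = 4 sts per inch.
6.5 × 4 = 26.00 sts.
Next multiple of 6: 30.

30 stitches.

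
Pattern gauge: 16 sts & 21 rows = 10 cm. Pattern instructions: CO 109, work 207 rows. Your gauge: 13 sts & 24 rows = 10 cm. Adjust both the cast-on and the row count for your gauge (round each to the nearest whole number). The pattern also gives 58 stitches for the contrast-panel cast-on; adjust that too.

Stitches: 109 × 13/16 = 88.56 → 89.
Rows: 207 × 24/21 = 236.57 → 237.
contrast-panel cast-on: 58 × 13/16 = 47.12 → 47.

Cast on 89 stitches; work 237 rows; contrast-panel cast-on 47 stitches.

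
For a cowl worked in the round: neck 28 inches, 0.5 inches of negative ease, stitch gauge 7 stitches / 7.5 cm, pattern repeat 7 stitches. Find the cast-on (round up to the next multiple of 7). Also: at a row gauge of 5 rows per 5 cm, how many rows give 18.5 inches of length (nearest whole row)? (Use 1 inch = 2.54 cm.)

Finished = 28 − 0.5 = 27.5 inches.
27.5 inches × 2.54 = 69.85 cm.
7/7.5 = 0.933 sts per cm; 69.85 × 0.933 = 65.19 sts.
Next multiple of 7 → 70.
18.5 inches = 46.99 cm; × 1 = 46.99 → 47 rows.

Cast on 70 stitches; work 47 rows.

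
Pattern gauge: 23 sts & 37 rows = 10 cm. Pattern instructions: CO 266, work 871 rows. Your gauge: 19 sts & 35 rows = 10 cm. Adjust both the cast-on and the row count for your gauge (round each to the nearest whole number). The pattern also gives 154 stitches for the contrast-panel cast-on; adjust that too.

Stitches: 266 × 19/23 = 219.74 → 220.
Rows: 871 × 35/37 = 823.92 → 824.
contrast-panel cast-on: 154 × 19/23 = 127.22 → 127.

Cast on 220 stitches; work 824 rows; contrast-panel cast-on 127 stitches.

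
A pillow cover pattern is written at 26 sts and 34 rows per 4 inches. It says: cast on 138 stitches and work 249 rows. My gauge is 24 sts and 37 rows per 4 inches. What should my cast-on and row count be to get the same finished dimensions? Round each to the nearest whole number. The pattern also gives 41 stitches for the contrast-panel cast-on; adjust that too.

Stitches: 138 × 24/26 = 127.38 → 127.
Rows: 249 × 37/34 = 270.97 → 271.
contrast-panel cast-on: 41 × 24/26 = 37.85 → 38.

Cast on 127 stitches; work 271 rows; contrast-panel cast-on 38 stitches.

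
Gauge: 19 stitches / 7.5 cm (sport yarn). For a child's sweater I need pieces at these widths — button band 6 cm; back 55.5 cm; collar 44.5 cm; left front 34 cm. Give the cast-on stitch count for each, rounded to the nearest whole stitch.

Rate = 19/7.5 = 2.533 sts per cm.
button band: 6 × 2.533 = 15.20 → 15.
back: 55.5 × 2.533 = 140.60 → 141.
collar: 44.5 × 2.533 = 112.73 → 113.
left front: 34 × 2.533 = 86.13 → 86.

button band 15; back 141; collar 113; left front 86.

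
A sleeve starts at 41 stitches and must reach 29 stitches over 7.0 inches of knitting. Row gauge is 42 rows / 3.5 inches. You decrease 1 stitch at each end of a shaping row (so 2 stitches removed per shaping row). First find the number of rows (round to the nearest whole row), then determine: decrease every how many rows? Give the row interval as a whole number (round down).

Rows = 7.0 × 12 = 84.0 → 84 rows.
Stitches to remove: 12 → 6 shaping rows (at 2 st each).
84 / 6 = 14.00 → every 14 rows.

Decrease every 14th row.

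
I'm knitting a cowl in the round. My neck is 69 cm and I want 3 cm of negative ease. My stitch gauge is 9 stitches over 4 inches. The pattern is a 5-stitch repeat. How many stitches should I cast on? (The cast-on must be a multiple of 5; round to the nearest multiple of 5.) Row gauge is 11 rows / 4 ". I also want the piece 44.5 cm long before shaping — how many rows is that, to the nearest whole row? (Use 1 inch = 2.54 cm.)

Cast on 60 stitches; work 48 rows.

Finished = 69 − 3 = 66 cm.
66 cm × 1/2.54 = 25.98 inches.
9/4 = 2.25 sts per in; 25.98 × 2.25 = 58.46 sts.
Nearest multiple of 5 → 60.
44.5 cm = 17.52 inches; × 2.75 = 48.18 → 48 rows.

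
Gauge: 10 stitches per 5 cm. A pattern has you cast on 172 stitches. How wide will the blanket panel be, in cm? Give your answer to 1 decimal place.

86.0 cm.

10 stitches / 5 cm = 2 stitches per cm.
172 / 2 = 86.00 cm.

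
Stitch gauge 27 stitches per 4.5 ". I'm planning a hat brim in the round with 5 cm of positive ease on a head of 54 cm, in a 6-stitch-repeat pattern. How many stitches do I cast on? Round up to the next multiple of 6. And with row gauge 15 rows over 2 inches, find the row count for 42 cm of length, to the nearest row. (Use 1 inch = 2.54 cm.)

Cast on 144 stitches; work 124 rows.

Finished = 54 + 5 = 59 cm.
59 cm × 1/2.54 = 23.23 inches.
27/4.5 = 6 sts per in; 23.23 × 6 = 139.37 sts.
Next multiple of 6 → 144.
42 cm = 16.54 inches; × 7.5 = 124.02 → 124 rows.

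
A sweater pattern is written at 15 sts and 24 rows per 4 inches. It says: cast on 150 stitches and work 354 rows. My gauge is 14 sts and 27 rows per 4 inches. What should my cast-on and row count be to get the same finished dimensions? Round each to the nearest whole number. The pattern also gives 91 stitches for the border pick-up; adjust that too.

Stitches: 150 × 14/15 = 140.00 → 140.
Rows: 354 × 27/24 = 398.25 → 398.
border pick-up: 91 × 14/15 = 84.93 → 85.

Cast on 140 stitches; work 398 rows; border pick-up 85 stitches.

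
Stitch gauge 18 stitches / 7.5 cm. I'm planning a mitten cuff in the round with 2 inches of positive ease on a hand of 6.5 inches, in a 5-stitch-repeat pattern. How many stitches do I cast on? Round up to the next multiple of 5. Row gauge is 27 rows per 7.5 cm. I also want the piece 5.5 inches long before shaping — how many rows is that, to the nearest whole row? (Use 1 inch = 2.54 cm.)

Finished = 6.5 + 2 = 8.5 inches.
8.5 inches × 2.54 = 21.59 cm.
18/7.5 = 2.4 sts per cm; 21.59 × 2.4 = 51.82 sts.
Next multiple of 5 → 55.
5.5 inches = 13.97 cm; × 3.6 = 50.29 → 50 rows.

Cast on 55 stitches; work 50 rows.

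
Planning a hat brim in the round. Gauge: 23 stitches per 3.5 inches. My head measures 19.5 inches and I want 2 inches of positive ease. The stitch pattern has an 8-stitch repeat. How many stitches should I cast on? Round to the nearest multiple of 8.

Finished = 19.5 + 2 = 21.5 inches.
23 / 3.5 = 6.571 sts/in.
21.5 × 6.571 = 141.29 sts.
Nearest multiple of 8: 144.

Cast on 144 stitches.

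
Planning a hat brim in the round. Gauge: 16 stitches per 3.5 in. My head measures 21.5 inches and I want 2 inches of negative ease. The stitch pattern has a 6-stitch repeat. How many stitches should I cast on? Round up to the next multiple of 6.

90 stitches.

Finished = 21.5 − 2 = 19.5 inches.
16 / 3.5 = 4.571 sts/in.
19.5 × 4.571 = 89.14 sts.
Next multiple of 6: 90.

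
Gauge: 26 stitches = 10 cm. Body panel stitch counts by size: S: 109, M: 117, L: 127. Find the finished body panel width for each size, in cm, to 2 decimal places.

26/10 = 2.6 sts per cm.
S: 109 / 2.6 = 41.923 → 41.92 cm.
M: 117 / 2.6 = 45.000 → 45.00 cm.
L: 127 / 2.6 = 48.846 → 48.85 cm.

S 41.92 cm; M 45.00 cm; L 48.85 cm.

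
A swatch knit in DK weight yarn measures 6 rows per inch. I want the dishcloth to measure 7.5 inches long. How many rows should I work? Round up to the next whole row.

Work 45 rows.

6 rows / 1 in = 6 rows per inch.
7.5 × 6 = 45.00 rows.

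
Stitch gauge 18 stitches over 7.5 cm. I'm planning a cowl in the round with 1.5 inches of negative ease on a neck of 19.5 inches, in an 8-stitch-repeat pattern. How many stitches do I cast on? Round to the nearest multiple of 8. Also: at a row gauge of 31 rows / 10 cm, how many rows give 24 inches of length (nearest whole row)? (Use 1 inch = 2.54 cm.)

Cast on 112 stitches; work 189 rows.

Finished = 19.5 − 1.5 = 18 inches.
18 inches × 2.54 = 45.72 cm.
18/7.5 = 2.4 sts per cm; 45.72 × 2.4 = 109.73 sts.
Nearest multiple of 8 → 112.
24 inches = 60.96 cm; × 3.1 = 188.98 → 189 rows.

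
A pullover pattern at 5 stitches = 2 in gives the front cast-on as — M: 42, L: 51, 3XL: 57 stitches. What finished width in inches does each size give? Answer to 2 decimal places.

M 16.80 inches; L 20.40 inches; 3XL 22.80 inches.

5/2 = 2.5 sts per in.
M: 42 / 2.5 = 16.800 → 16.80 in.
L: 51 / 2.5 = 20.400 → 20.40 in.
3XL: 57 / 2.5 = 22.800 → 22.80 in.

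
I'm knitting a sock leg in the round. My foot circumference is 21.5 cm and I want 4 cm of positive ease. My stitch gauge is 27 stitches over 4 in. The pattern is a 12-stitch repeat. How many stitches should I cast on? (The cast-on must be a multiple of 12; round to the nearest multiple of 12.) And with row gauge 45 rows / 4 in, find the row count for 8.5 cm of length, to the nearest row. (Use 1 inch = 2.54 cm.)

Finished = 21.5 + 4 = 25.5 cm.
25.5 cm × 1/2.54 = 10.04 inches.
27/4 = 6.75 sts per in; 10.04 × 6.75 = 67.77 sts.
Nearest multiple of 12 → 72.
8.5 cm = 3.35 inches; × 11.25 = 37.65 → 38 rows.

Cast on 72 stitches; work 38 rows.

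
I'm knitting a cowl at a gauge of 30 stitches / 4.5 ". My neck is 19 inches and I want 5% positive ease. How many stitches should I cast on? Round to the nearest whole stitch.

133 stitches.

Finished = 19 × 1.05 = 19.95 in.
30 / 4.5 = 6.667 sts per inch.
19.95 × 6.667 = 133.00 sts.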